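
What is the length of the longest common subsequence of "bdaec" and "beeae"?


LCS of "bdaec" and "beeae"
DP table:
           b    e    e    a    e
      0    0    0    0    0    0
  b   0    1    1    1    1    1
  d   0    1    1    1    1    1
  a   0    1    1    1    2    2
  e   0    1    2    2    2    3
  c   0    1    2    2    2    3
LCS length = dp[5][5] = 3

3


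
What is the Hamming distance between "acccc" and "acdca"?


Comparing "acccc" and "acdca" position by position:
  Position 0: 'a' vs 'a' => same
  Position 1: 'c' vs 'c' => same
  Position 2: 'c' vs 'd' => differ
  Position 3: 'c' vs 'c' => same
  Position 4: 'c' vs 'a' => differ
Total differences (Hamming distance): 2

2


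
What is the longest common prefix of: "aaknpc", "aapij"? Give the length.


Words: aaknpc, aapij
  Position 0: all 'a' => match
  Position 1: all 'a' => match
  Position 2: ('k', 'p') => mismatch, stop
LCP = "aa" (length 2)

2


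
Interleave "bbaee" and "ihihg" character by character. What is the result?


Interleaving "bbaee" and "ihihg":
  Position 0: 'b' from first, 'i' from second => "bi"
  Position 1: 'b' from first, 'h' from second => "bh"
  Position 2: 'a' from first, 'i' from second => "ai"
  Position 3: 'e' from first, 'h' from second => "eh"
  Position 4: 'e' from first, 'g' from second => "eg"
Result: bibhaieheg

bibhaieheg


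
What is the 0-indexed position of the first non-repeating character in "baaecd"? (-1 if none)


Input: baaecd
Character frequencies:
  'a': 2
  'b': 1
  'c': 1
  'd': 1
  'e': 1
Scanning left to right for freq == 1:
  Position 0 ('b'): unique! => answer = 0

0


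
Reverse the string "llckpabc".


Input: llckpabc
Reading characters right to left:
  Position 7: 'c'
  Position 6: 'b'
  Position 5: 'a'
  Position 4: 'p'
  Position 3: 'k'
  Position 2: 'c'
  Position 1: 'l'
  Position 0: 'l'
Reversed: cbapkcll

cbapkcll


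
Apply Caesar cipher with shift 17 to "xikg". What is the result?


Caesar cipher: shift "xikg" by 17
  'x' (pos 23) + 17 = pos 14 = 'o'
  'i' (pos 8) + 17 = pos 25 = 'z'
  'k' (pos 10) + 17 = pos 1 = 'b'
  'g' (pos 6) + 17 = pos 23 = 'x'
Result: ozbx

ozbx


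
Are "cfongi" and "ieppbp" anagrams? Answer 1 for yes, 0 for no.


Strings: "cfongi", "ieppbp"
Sorted first:  cfgino
Sorted second: beippp
Differ at position 0: 'c' vs 'b' => not anagrams

0


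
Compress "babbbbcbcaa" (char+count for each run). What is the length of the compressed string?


Input: babbbbcbcaa
Runs:
  'b' x 1 => "b1"
  'a' x 1 => "a1"
  'b' x 4 => "b4"
  'c' x 1 => "c1"
  'b' x 1 => "b1"
  'c' x 1 => "c1"
  'a' x 2 => "a2"
Compressed: "b1a1b4c1b1c1a2"
Compressed length: 14

14


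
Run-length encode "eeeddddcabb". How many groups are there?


Input: eeeddddcabb
Scanning for consecutive runs:
  Group 1: 'e' x 3 (positions 0-2)
  Group 2: 'd' x 4 (positions 3-6)
  Group 3: 'c' x 1 (positions 7-7)
  Group 4: 'a' x 1 (positions 8-8)
  Group 5: 'b' x 2 (positions 9-10)
Total groups: 5

5


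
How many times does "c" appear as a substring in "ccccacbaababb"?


Searching for "c" in "ccccacbaababb"
Scanning each position:
  Position 0: "c" => MATCH
  Position 1: "c" => MATCH
  Position 2: "c" => MATCH
  Position 3: "c" => MATCH
  Position 4: "a" => no
  Position 5: "c" => MATCH
  Position 6: "b" => no
  Position 7: "a" => no
  Position 8: "a" => no
  Position 9: "b" => no
  Position 10: "a" => no
  Position 11: "b" => no
  Position 12: "b" => no
Total occurrences: 5

5


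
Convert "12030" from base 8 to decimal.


Input: "12030" in base 8
Positional expansion:
  Digit '1' (value 1) x 8^4 = 4096
  Digit '2' (value 2) x 8^3 = 1024
  Digit '0' (value 0) x 8^2 = 0
  Digit '3' (value 3) x 8^1 = 24
  Digit '0' (value 0) x 8^0 = 0
Sum = 5144

5144


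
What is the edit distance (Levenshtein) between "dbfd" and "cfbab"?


Computing edit distance: "dbfd" -> "cfbab"
DP table:
           c    f    b    a    b
      0    1    2    3    4    5
  d   1    1    2    3    4    5
  b   2    2    2    2    3    4
  f   3    3    2    3    3    4
  d   4    4    3    3    4    4
Edit distance = dp[4][5] = 4

4


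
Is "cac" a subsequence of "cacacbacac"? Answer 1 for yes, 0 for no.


Check if "cac" is a subsequence of "cacacbacac"
Greedy scan:
  Position 0 ('c'): matches sub[0] = 'c'
  Position 1 ('a'): matches sub[1] = 'a'
  Position 2 ('c'): matches sub[2] = 'c'
  Position 3 ('a'): no match needed
  Position 4 ('c'): no match needed
  Position 5 ('b'): no match needed
  Position 6 ('a'): no match needed
  Position 7 ('c'): no match needed
  Position 8 ('a'): no match needed
  Position 9 ('c'): no match needed
All 3 characters matched => is a subsequence

1


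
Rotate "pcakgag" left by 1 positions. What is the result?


Input: "pcakgag", rotate left by 1
First 1 characters: "p"
Remaining characters: "cakgag"
Concatenate remaining + first: "cakgag" + "p" = "cakgagp"

cakgagp


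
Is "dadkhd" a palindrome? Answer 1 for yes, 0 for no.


Input: dadkhd
Reversed: dhkdad
  Compare pos 0 ('d') with pos 5 ('d'): match
  Compare pos 1 ('a') with pos 4 ('h'): MISMATCH
  Compare pos 2 ('d') with pos 3 ('k'): MISMATCH
Result: not a palindrome

0


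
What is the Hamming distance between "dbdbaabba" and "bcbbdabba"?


Comparing "dbdbaabba" and "bcbbdabba" position by position:
  Position 0: 'd' vs 'b' => differ
  Position 1: 'b' vs 'c' => differ
  Position 2: 'd' vs 'b' => differ
  Position 3: 'b' vs 'b' => same
  Position 4: 'a' vs 'd' => differ
  Position 5: 'a' vs 'a' => same
  Position 6: 'b' vs 'b' => same
  Position 7: 'b' vs 'b' => same
  Position 8: 'a' vs 'a' => same
Total differences (Hamming distance): 4

4


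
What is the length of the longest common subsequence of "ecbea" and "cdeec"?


LCS of "ecbea" and "cdeec"
DP table:
           c    d    e    e    c
      0    0    0    0    0    0
  e   0    0    0    1    1    1
  c   0    1    1    1    1    2
  b   0    1    1    1    1    2
  e   0    1    1    2    2    2
  a   0    1    1    2    2    2
LCS length = dp[5][5] = 2

2


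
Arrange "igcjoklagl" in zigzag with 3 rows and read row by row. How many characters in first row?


Zigzag "igcjoklagl" into 3 rows:
Placing characters:
  'i' => row 0
  'g' => row 1
  'c' => row 2
  'j' => row 1
  'o' => row 0
  'k' => row 1
  'l' => row 2
  'a' => row 1
  'g' => row 0
  'l' => row 1
Rows:
  Row 0: "iog"
  Row 1: "gjkal"
  Row 2: "cl"
First row length: 3

3


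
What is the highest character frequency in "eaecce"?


Input: eaecce
Character counts:
  'a': 1
  'c': 2
  'e': 3
Maximum frequency: 3

3


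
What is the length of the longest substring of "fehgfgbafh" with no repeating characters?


Input: "fehgfgbafh"
Sliding window (track last position of each char):
  Position 0 ('f'): window [0,0] length 1 -- new best
  Position 1 ('e'): window [0,1] length 2 -- new best
  Position 2 ('h'): window [0,2] length 3 -- new best
  Position 3 ('g'): window [0,3] length 4 -- new best
  Position 4 ('f'): repeat (last at 0), move window start to 1
  Position 4 ('f'): window [1,4] length 4
  Position 5 ('g'): repeat (last at 3), move window start to 4
  Position 5 ('g'): window [4,5] length 2
  Position 6 ('b'): window [4,6] length 3
  Position 7 ('a'): window [4,7] length 4
  Position 8 ('f'): repeat (last at 4), move window start to 5
  Position 8 ('f'): window [5,8] length 4
  Position 9 ('h'): window [5,9] length 5 -- new best
Longest substring with no repeats: "gbafh" with length 5

5


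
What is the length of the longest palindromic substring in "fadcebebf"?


Input: "fadcebebf"
Checking substrings for palindromes:
  [4:7] "ebe" (len 3) => palindrome
  [5:8] "beb" (len 3) => palindrome
Longest palindromic substring: "ebe" with length 3

3


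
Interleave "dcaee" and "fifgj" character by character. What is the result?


Interleaving "dcaee" and "fifgj":
  Position 0: 'd' from first, 'f' from second => "df"
  Position 1: 'c' from first, 'i' from second => "ci"
  Position 2: 'a' from first, 'f' from second => "af"
  Position 3: 'e' from first, 'g' from second => "eg"
  Position 4: 'e' from first, 'j' from second => "ej"
Result: dfciafegej

dfciafegej


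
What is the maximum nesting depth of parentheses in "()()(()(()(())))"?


Input: "()()(()(()(())))"
Tracking depth:
  Position 0 '(': depth becomes 1
  Position 1 ')': depth becomes 0
  Position 2 '(': depth becomes 1
  Position 3 ')': depth becomes 0
  Position 4 '(': depth becomes 1
  Position 5 '(': depth becomes 2
  Position 6 ')': depth becomes 1
  Position 7 '(': depth becomes 2
  Position 8 '(': depth becomes 3
  Position 9 ')': depth becomes 2
  Position 10 '(': depth becomes 3
  Position 11 '(': depth becomes 4
  Position 12 ')': depth becomes 3
  Position 13 ')': depth becomes 2
  Position 14 ')': depth becomes 1
  Position 15 ')': depth becomes 0
Maximum depth reached: 4

4


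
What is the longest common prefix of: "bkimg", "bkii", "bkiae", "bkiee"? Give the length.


Words: bkimg, bkii, bkiae, bkiee
  Position 0: all 'b' => match
  Position 1: all 'k' => match
  Position 2: all 'i' => match
  Position 3: ('m', 'i', 'a', 'e') => mismatch, stop
LCP = "bki" (length 3)

3


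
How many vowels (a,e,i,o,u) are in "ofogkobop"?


Input: ofogkobop
Checking each character:
  'o' at position 0: vowel (running total: 1)
  'f' at position 1: consonant
  'o' at position 2: vowel (running total: 2)
  'g' at position 3: consonant
  'k' at position 4: consonant
  'o' at position 5: vowel (running total: 3)
  'b' at position 6: consonant
  'o' at position 7: vowel (running total: 4)
  'p' at position 8: consonant
Total vowels: 4

4


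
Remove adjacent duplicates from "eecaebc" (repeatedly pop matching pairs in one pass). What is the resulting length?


Input: eecaebc
Stack-based adjacent duplicate removal:
  Read 'e': push. Stack: e
  Read 'e': matches stack top 'e' => pop. Stack: (empty)
  Read 'c': push. Stack: c
  Read 'a': push. Stack: ca
  Read 'e': push. Stack: cae
  Read 'b': push. Stack: caeb
  Read 'c': push. Stack: caebc
Final stack: "caebc" (length 5)

5


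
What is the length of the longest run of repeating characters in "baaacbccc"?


Input: "baaacbccc"
Scanning for longest run:
  Position 1 ('a'): new char, reset run to 1
  Position 2 ('a'): continues run of 'a', length=2
  Position 3 ('a'): continues run of 'a', length=3
  Position 4 ('c'): new char, reset run to 1
  Position 5 ('b'): new char, reset run to 1
  Position 6 ('c'): new char, reset run to 1
  Position 7 ('c'): continues run of 'c', length=2
  Position 8 ('c'): continues run of 'c', length=3
Longest run: 'a' with length 3

3


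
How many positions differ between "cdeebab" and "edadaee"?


Comparing "cdeebab" and "edadaee" position by position:
  Position 0: 'c' vs 'e' => DIFFER
  Position 1: 'd' vs 'd' => same
  Position 2: 'e' vs 'a' => DIFFER
  Position 3: 'e' vs 'd' => DIFFER
  Position 4: 'b' vs 'a' => DIFFER
  Position 5: 'a' vs 'e' => DIFFER
  Position 6: 'b' vs 'e' => DIFFER
Positions that differ: 6

6


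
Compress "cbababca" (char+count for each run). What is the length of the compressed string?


Input: cbababca
Runs:
  'c' x 1 => "c1"
  'b' x 1 => "b1"
  'a' x 1 => "a1"
  'b' x 1 => "b1"
  'a' x 1 => "a1"
  'b' x 1 => "b1"
  'c' x 1 => "c1"
  'a' x 1 => "a1"
Compressed: "c1b1a1b1a1b1c1a1"
Compressed length: 16

16


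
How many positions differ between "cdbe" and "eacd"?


Comparing "cdbe" and "eacd" position by position:
  Position 0: 'c' vs 'e' => DIFFER
  Position 1: 'd' vs 'a' => DIFFER
  Position 2: 'b' vs 'c' => DIFFER
  Position 3: 'e' vs 'd' => DIFFER
Positions that differ: 4

4


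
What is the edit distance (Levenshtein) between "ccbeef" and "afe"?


Computing edit distance: "ccbeef" -> "afe"
DP table:
           a    f    e
      0    1    2    3
  c   1    1    2    3
  c   2    2    2    3
  b   3    3    3    3
  e   4    4    4    3
  e   5    5    5    4
  f   6    6    5    5
Edit distance = dp[6][3] = 5

5


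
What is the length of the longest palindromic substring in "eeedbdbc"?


Input: "eeedbdbc"
Checking substrings for palindromes:
  [0:3] "eee" (len 3) => palindrome
  [3:6] "dbd" (len 3) => palindrome
  [4:7] "bdb" (len 3) => palindrome
  [0:2] "ee" (len 2) => palindrome
  [1:3] "ee" (len 2) => palindrome
Longest palindromic substring: "eee" with length 3

3


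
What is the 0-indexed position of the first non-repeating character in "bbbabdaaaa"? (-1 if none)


Input: bbbabdaaaa
Character frequencies:
  'a': 5
  'b': 4
  'd': 1
Scanning left to right for freq == 1:
  Position 0 ('b'): freq=4, skip
  Position 1 ('b'): freq=4, skip
  Position 2 ('b'): freq=4, skip
  Position 3 ('a'): freq=5, skip
  Position 4 ('b'): freq=4, skip
  Position 5 ('d'): unique! => answer = 5

5


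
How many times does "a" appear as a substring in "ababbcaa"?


Searching for "a" in "ababbcaa"
Scanning each position:
  Position 0: "a" => MATCH
  Position 1: "b" => no
  Position 2: "a" => MATCH
  Position 3: "b" => no
  Position 4: "b" => no
  Position 5: "c" => no
  Position 6: "a" => MATCH
  Position 7: "a" => MATCH
Total occurrences: 4

4


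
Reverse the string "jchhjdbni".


Input: jchhjdbni
Reading characters right to left:
  Position 8: 'i'
  Position 7: 'n'
  Position 6: 'b'
  Position 5: 'd'
  Position 4: 'j'
  Position 3: 'h'
  Position 2: 'h'
  Position 1: 'c'
  Position 0: 'j'
Reversed: inbdjhhcj

inbdjhhcj


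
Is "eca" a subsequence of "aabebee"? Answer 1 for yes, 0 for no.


Check if "eca" is a subsequence of "aabebee"
Greedy scan:
  Position 0 ('a'): no match needed
  Position 1 ('a'): no match needed
  Position 2 ('b'): no match needed
  Position 3 ('e'): matches sub[0] = 'e'
  Position 4 ('b'): no match needed
  Position 5 ('e'): no match needed
  Position 6 ('e'): no match needed
Only matched 1/3 characters => not a subsequence

0


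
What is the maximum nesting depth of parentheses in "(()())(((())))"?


Input: "(()())(((())))"
Tracking depth:
  Position 0 '(': depth becomes 1
  Position 1 '(': depth becomes 2
  Position 2 ')': depth becomes 1
  Position 3 '(': depth becomes 2
  Position 4 ')': depth becomes 1
  Position 5 ')': depth becomes 0
  Position 6 '(': depth becomes 1
  Position 7 '(': depth becomes 2
  Position 8 '(': depth becomes 3
  Position 9 '(': depth becomes 4
  Position 10 ')': depth becomes 3
  Position 11 ')': depth becomes 2
  Position 12 ')': depth becomes 1
  Position 13 ')': depth becomes 0
Maximum depth reached: 4

4


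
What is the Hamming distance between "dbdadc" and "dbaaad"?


Comparing "dbdadc" and "dbaaad" position by position:
  Position 0: 'd' vs 'd' => same
  Position 1: 'b' vs 'b' => same
  Position 2: 'd' vs 'a' => differ
  Position 3: 'a' vs 'a' => same
  Position 4: 'd' vs 'a' => differ
  Position 5: 'c' vs 'd' => differ
Total differences (Hamming distance): 3

3


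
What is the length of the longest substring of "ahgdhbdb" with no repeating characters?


Input: "ahgdhbdb"
Sliding window (track last position of each char):
  Position 0 ('a'): window [0,0] length 1 -- new best
  Position 1 ('h'): window [0,1] length 2 -- new best
  Position 2 ('g'): window [0,2] length 3 -- new best
  Position 3 ('d'): window [0,3] length 4 -- new best
  Position 4 ('h'): repeat (last at 1), move window start to 2
  Position 4 ('h'): window [2,4] length 3
  Position 5 ('b'): window [2,5] length 4
  Position 6 ('d'): repeat (last at 3), move window start to 4
  Position 6 ('d'): window [4,6] length 3
  Position 7 ('b'): repeat (last at 5), move window start to 6
  Position 7 ('b'): window [6,7] length 2
Longest substring with no repeats: "ahgd" with length 4

4


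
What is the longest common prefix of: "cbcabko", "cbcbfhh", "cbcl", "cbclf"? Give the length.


Words: cbcabko, cbcbfhh, cbcl, cbclf
  Position 0: all 'c' => match
  Position 1: all 'b' => match
  Position 2: all 'c' => match
  Position 3: ('a', 'b', 'l', 'l') => mismatch, stop
LCP = "cbc" (length 3)

3


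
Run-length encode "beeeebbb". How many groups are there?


Input: beeeebbb
Scanning for consecutive runs:
  Group 1: 'b' x 1 (positions 0-0)
  Group 2: 'e' x 4 (positions 1-4)
  Group 3: 'b' x 3 (positions 5-7)
Total groups: 3

3


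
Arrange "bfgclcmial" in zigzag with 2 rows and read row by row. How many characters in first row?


Zigzag "bfgclcmial" into 2 rows:
Placing characters:
  'b' => row 0
  'f' => row 1
  'g' => row 0
  'c' => row 1
  'l' => row 0
  'c' => row 1
  'm' => row 0
  'i' => row 1
  'a' => row 0
  'l' => row 1
Rows:
  Row 0: "bglma"
  Row 1: "fccil"
First row length: 5

5


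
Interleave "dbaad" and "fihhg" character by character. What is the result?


Interleaving "dbaad" and "fihhg":
  Position 0: 'd' from first, 'f' from second => "df"
  Position 1: 'b' from first, 'i' from second => "bi"
  Position 2: 'a' from first, 'h' from second => "ah"
  Position 3: 'a' from first, 'h' from second => "ah"
  Position 4: 'd' from first, 'g' from second => "dg"
Result: dfbiahahdg

dfbiahahdg


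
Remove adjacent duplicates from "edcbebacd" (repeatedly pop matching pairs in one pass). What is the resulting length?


Input: edcbebacd
Stack-based adjacent duplicate removal:
  Read 'e': push. Stack: e
  Read 'd': push. Stack: ed
  Read 'c': push. Stack: edc
  Read 'b': push. Stack: edcb
  Read 'e': push. Stack: edcbe
  Read 'b': push. Stack: edcbeb
  Read 'a': push. Stack: edcbeba
  Read 'c': push. Stack: edcbebac
  Read 'd': push. Stack: edcbebacd
Final stack: "edcbebacd" (length 9)

9


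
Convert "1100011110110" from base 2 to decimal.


Input: "1100011110110" in base 2
Positional expansion:
  Digit '1' (value 1) x 2^12 = 4096
  Digit '1' (value 1) x 2^11 = 2048
  Digit '0' (value 0) x 2^10 = 0
  Digit '0' (value 0) x 2^9 = 0
  Digit '0' (value 0) x 2^8 = 0
  Digit '1' (value 1) x 2^7 = 128
  Digit '1' (value 1) x 2^6 = 64
  Digit '1' (value 1) x 2^5 = 32
  Digit '1' (value 1) x 2^4 = 16
  Digit '0' (value 0) x 2^3 = 0
  Digit '1' (value 1) x 2^2 = 4
  Digit '1' (value 1) x 2^1 = 2
  Digit '0' (value 0) x 2^0 = 0
Sum = 6390

6390


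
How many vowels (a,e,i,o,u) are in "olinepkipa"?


Input: olinepkipa
Checking each character:
  'o' at position 0: vowel (running total: 1)
  'l' at position 1: consonant
  'i' at position 2: vowel (running total: 2)
  'n' at position 3: consonant
  'e' at position 4: vowel (running total: 3)
  'p' at position 5: consonant
  'k' at position 6: consonant
  'i' at position 7: vowel (running total: 4)
  'p' at position 8: consonant
  'a' at position 9: vowel (running total: 5)
Total vowels: 5

5


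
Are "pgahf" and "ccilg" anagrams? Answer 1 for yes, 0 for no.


Strings: "pgahf", "ccilg"
Sorted first:  afghp
Sorted second: ccgil
Differ at position 0: 'a' vs 'c' => not anagrams

0


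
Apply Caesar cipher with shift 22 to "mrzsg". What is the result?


Caesar cipher: shift "mrzsg" by 22
  'm' (pos 12) + 22 = pos 8 = 'i'
  'r' (pos 17) + 22 = pos 13 = 'n'
  'z' (pos 25) + 22 = pos 21 = 'v'
  's' (pos 18) + 22 = pos 14 = 'o'
  'g' (pos 6) + 22 = pos 2 = 'c'
Result: invoc

invoc


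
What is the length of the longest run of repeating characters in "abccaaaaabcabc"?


Input: "abccaaaaabcabc"
Scanning for longest run:
  Position 1 ('b'): new char, reset run to 1
  Position 2 ('c'): new char, reset run to 1
  Position 3 ('c'): continues run of 'c', length=2
  Position 4 ('a'): new char, reset run to 1
  Position 5 ('a'): continues run of 'a', length=2
  Position 6 ('a'): continues run of 'a', length=3
  Position 7 ('a'): continues run of 'a', length=4
  Position 8 ('a'): continues run of 'a', length=5
  Position 9 ('b'): new char, reset run to 1
  Position 10 ('c'): new char, reset run to 1
  Position 11 ('a'): new char, reset run to 1
  Position 12 ('b'): new char, reset run to 1
  Position 13 ('c'): new char, reset run to 1
Longest run: 'a' with length 5

5


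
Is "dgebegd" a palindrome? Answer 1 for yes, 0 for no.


Input: dgebegd
Reversed: dgebegd
  Compare pos 0 ('d') with pos 6 ('d'): match
  Compare pos 1 ('g') with pos 5 ('g'): match
  Compare pos 2 ('e') with pos 4 ('e'): match
Result: palindrome

1


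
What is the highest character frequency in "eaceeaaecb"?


Input: eaceeaaecb
Character counts:
  'a': 3
  'b': 1
  'c': 2
  'e': 4
Maximum frequency: 4

4


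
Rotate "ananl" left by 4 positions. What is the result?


Input: "ananl", rotate left by 4
First 4 characters: "anan"
Remaining characters: "l"
Concatenate remaining + first: "l" + "anan" = "lanan"

lanan


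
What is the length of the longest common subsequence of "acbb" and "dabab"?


LCS of "acbb" and "dabab"
DP table:
           d    a    b    a    b
      0    0    0    0    0    0
  a   0    0    1    1    1    1
  c   0    0    1    1    1    1
  b   0    0    1    2    2    2
  b   0    0    1    2    2    3
LCS length = dp[4][5] = 3

3


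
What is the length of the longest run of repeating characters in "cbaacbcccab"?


Input: "cbaacbcccab"
Scanning for longest run:
  Position 1 ('b'): new char, reset run to 1
  Position 2 ('a'): new char, reset run to 1
  Position 3 ('a'): continues run of 'a', length=2
  Position 4 ('c'): new char, reset run to 1
  Position 5 ('b'): new char, reset run to 1
  Position 6 ('c'): new char, reset run to 1
  Position 7 ('c'): continues run of 'c', length=2
  Position 8 ('c'): continues run of 'c', length=3
  Position 9 ('a'): new char, reset run to 1
  Position 10 ('b'): new char, reset run to 1
Longest run: 'c' with length 3

3


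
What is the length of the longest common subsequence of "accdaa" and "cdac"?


LCS of "accdaa" and "cdac"
DP table:
           c    d    a    c
      0    0    0    0    0
  a   0    0    0    1    1
  c   0    1    1    1    2
  c   0    1    1    1    2
  d   0    1    2    2    2
  a   0    1    2    3    3
  a   0    1    2    3    3
LCS length = dp[6][4] = 3

3


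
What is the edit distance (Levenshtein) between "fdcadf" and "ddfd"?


Computing edit distance: "fdcadf" -> "ddfd"
DP table:
           d    d    f    d
      0    1    2    3    4
  f   1    1    2    2    3
  d   2    1    1    2    2
  c   3    2    2    2    3
  a   4    3    3    3    3
  d   5    4    3    4    3
  f   6    5    4    3    4
Edit distance = dp[6][4] = 4

4


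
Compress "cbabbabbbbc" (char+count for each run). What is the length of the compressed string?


Input: cbabbabbbbc
Runs:
  'c' x 1 => "c1"
  'b' x 1 => "b1"
  'a' x 1 => "a1"
  'b' x 2 => "b2"
  'a' x 1 => "a1"
  'b' x 4 => "b4"
  'c' x 1 => "c1"
Compressed: "c1b1a1b2a1b4c1"
Compressed length: 14

14


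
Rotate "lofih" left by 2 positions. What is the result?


Input: "lofih", rotate left by 2
First 2 characters: "lo"
Remaining characters: "fih"
Concatenate remaining + first: "fih" + "lo" = "fihlo"

fihlo


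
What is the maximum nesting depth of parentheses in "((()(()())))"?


Input: "((()(()())))"
Tracking depth:
  Position 0 '(': depth becomes 1
  Position 1 '(': depth becomes 2
  Position 2 '(': depth becomes 3
  Position 3 ')': depth becomes 2
  Position 4 '(': depth becomes 3
  Position 5 '(': depth becomes 4
  Position 6 ')': depth becomes 3
  Position 7 '(': depth becomes 4
  Position 8 ')': depth becomes 3
  Position 9 ')': depth becomes 2
  Position 10 ')': depth becomes 1
  Position 11 ')': depth becomes 0
Maximum depth reached: 4

4


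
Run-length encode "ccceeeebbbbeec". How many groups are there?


Input: ccceeeebbbbeec
Scanning for consecutive runs:
  Group 1: 'c' x 3 (positions 0-2)
  Group 2: 'e' x 4 (positions 3-6)
  Group 3: 'b' x 4 (positions 7-10)
  Group 4: 'e' x 2 (positions 11-12)
  Group 5: 'c' x 1 (positions 13-13)
Total groups: 5

5


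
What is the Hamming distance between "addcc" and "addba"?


Comparing "addcc" and "addba" position by position:
  Position 0: 'a' vs 'a' => same
  Position 1: 'd' vs 'd' => same
  Position 2: 'd' vs 'd' => same
  Position 3: 'c' vs 'b' => differ
  Position 4: 'c' vs 'a' => differ
Total differences (Hamming distance): 2

2


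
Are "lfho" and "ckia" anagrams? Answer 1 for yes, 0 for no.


Strings: "lfho", "ckia"
Sorted first:  fhlo
Sorted second: acik
Differ at position 0: 'f' vs 'a' => not anagrams

0


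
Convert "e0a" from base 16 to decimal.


Input: "e0a" in base 16
Positional expansion:
  Digit 'e' (value 14) x 16^2 = 3584
  Digit '0' (value 0) x 16^1 = 0
  Digit 'a' (value 10) x 16^0 = 10
Sum = 3594

3594


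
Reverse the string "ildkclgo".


Input: ildkclgo
Reading characters right to left:
  Position 7: 'o'
  Position 6: 'g'
  Position 5: 'l'
  Position 4: 'c'
  Position 3: 'k'
  Position 2: 'd'
  Position 1: 'l'
  Position 0: 'i'
Reversed: oglckdli

oglckdli


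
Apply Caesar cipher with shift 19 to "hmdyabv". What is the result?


Caesar cipher: shift "hmdyabv" by 19
  'h' (pos 7) + 19 = pos 0 = 'a'
  'm' (pos 12) + 19 = pos 5 = 'f'
  'd' (pos 3) + 19 = pos 22 = 'w'
  'y' (pos 24) + 19 = pos 17 = 'r'
  'a' (pos 0) + 19 = pos 19 = 't'
  'b' (pos 1) + 19 = pos 20 = 'u'
  'v' (pos 21) + 19 = pos 14 = 'o'
Result: afwrtuo

afwrtuo


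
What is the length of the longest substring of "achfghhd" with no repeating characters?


Input: "achfghhd"
Sliding window (track last position of each char):
  Position 0 ('a'): window [0,0] length 1 -- new best
  Position 1 ('c'): window [0,1] length 2 -- new best
  Position 2 ('h'): window [0,2] length 3 -- new best
  Position 3 ('f'): window [0,3] length 4 -- new best
  Position 4 ('g'): window [0,4] length 5 -- new best
  Position 5 ('h'): repeat (last at 2), move window start to 3
  Position 5 ('h'): window [3,5] length 3
  Position 6 ('h'): repeat (last at 5), move window start to 6
  Position 6 ('h'): window [6,6] length 1
  Position 7 ('d'): window [6,7] length 2
Longest substring with no repeats: "achfg" with length 5

5


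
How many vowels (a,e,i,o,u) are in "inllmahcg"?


Input: inllmahcg
Checking each character:
  'i' at position 0: vowel (running total: 1)
  'n' at position 1: consonant
  'l' at position 2: consonant
  'l' at position 3: consonant
  'm' at position 4: consonant
  'a' at position 5: vowel (running total: 2)
  'h' at position 6: consonant
  'c' at position 7: consonant
  'g' at position 8: consonant
Total vowels: 2

2


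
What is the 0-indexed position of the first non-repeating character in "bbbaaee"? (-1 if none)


Input: bbbaaee
Character frequencies:
  'a': 2
  'b': 3
  'e': 2
Scanning left to right for freq == 1:
  Position 0 ('b'): freq=3, skip
  Position 1 ('b'): freq=3, skip
  Position 2 ('b'): freq=3, skip
  Position 3 ('a'): freq=2, skip
  Position 4 ('a'): freq=2, skip
  Position 5 ('e'): freq=2, skip
  Position 6 ('e'): freq=2, skip
  No unique character found => answer = -1

-1


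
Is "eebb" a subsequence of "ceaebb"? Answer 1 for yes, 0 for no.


Check if "eebb" is a subsequence of "ceaebb"
Greedy scan:
  Position 0 ('c'): no match needed
  Position 1 ('e'): matches sub[0] = 'e'
  Position 2 ('a'): no match needed
  Position 3 ('e'): matches sub[1] = 'e'
  Position 4 ('b'): matches sub[2] = 'b'
  Position 5 ('b'): matches sub[3] = 'b'
All 4 characters matched => is a subsequence

1


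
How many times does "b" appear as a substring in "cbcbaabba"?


Searching for "b" in "cbcbaabba"
Scanning each position:
  Position 0: "c" => no
  Position 1: "b" => MATCH
  Position 2: "c" => no
  Position 3: "b" => MATCH
  Position 4: "a" => no
  Position 5: "a" => no
  Position 6: "b" => MATCH
  Position 7: "b" => MATCH
  Position 8: "a" => no
Total occurrences: 4

4


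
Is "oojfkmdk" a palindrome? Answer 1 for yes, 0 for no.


Input: oojfkmdk
Reversed: kdmkfjoo
  Compare pos 0 ('o') with pos 7 ('k'): MISMATCH
  Compare pos 1 ('o') with pos 6 ('d'): MISMATCH
  Compare pos 2 ('j') with pos 5 ('m'): MISMATCH
  Compare pos 3 ('f') with pos 4 ('k'): MISMATCH
Result: not a palindrome

0


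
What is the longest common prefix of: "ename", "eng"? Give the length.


Words: ename, eng
  Position 0: all 'e' => match
  Position 1: all 'n' => match
  Position 2: ('a', 'g') => mismatch, stop
LCP = "en" (length 2)

2


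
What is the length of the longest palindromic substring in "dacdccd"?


Input: "dacdccd"
Checking substrings for palindromes:
  [3:7] "dccd" (len 4) => palindrome
  [2:5] "cdc" (len 3) => palindrome
  [4:6] "cc" (len 2) => palindrome
Longest palindromic substring: "dccd" with length 4

4


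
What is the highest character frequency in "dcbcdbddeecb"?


Input: dcbcdbddeecb
Character counts:
  'b': 3
  'c': 3
  'd': 4
  'e': 2
Maximum frequency: 4

4


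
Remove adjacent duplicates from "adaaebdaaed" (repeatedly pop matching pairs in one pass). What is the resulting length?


Input: adaaebdaaed
Stack-based adjacent duplicate removal:
  Read 'a': push. Stack: a
  Read 'd': push. Stack: ad
  Read 'a': push. Stack: ada
  Read 'a': matches stack top 'a' => pop. Stack: ad
  Read 'e': push. Stack: ade
  Read 'b': push. Stack: adeb
  Read 'd': push. Stack: adebd
  Read 'a': push. Stack: adebda
  Read 'a': matches stack top 'a' => pop. Stack: adebd
  Read 'e': push. Stack: adebde
  Read 'd': push. Stack: adebded
Final stack: "adebded" (length 7)

7


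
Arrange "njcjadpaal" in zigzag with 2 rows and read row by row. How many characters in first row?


Zigzag "njcjadpaal" into 2 rows:
Placing characters:
  'n' => row 0
  'j' => row 1
  'c' => row 0
  'j' => row 1
  'a' => row 0
  'd' => row 1
  'p' => row 0
  'a' => row 1
  'a' => row 0
  'l' => row 1
Rows:
  Row 0: "ncapa"
  Row 1: "jjdal"
First row length: 5

5


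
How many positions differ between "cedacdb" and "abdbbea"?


Comparing "cedacdb" and "abdbbea" position by position:
  Position 0: 'c' vs 'a' => DIFFER
  Position 1: 'e' vs 'b' => DIFFER
  Position 2: 'd' vs 'd' => same
  Position 3: 'a' vs 'b' => DIFFER
  Position 4: 'c' vs 'b' => DIFFER
  Position 5: 'd' vs 'e' => DIFFER
  Position 6: 'b' vs 'a' => DIFFER
Positions that differ: 6

6


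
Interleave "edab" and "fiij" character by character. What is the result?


Interleaving "edab" and "fiij":
  Position 0: 'e' from first, 'f' from second => "ef"
  Position 1: 'd' from first, 'i' from second => "di"
  Position 2: 'a' from first, 'i' from second => "ai"
  Position 3: 'b' from first, 'j' from second => "bj"
Result: efdiaibj

efdiaibj


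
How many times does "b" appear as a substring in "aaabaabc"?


Searching for "b" in "aaabaabc"
Scanning each position:
  Position 0: "a" => no
  Position 1: "a" => no
  Position 2: "a" => no
  Position 3: "b" => MATCH
  Position 4: "a" => no
  Position 5: "a" => no
  Position 6: "b" => MATCH
  Position 7: "c" => no
Total occurrences: 2

2


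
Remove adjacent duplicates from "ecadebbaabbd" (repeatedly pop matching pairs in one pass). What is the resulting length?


Input: ecadebbaabbd
Stack-based adjacent duplicate removal:
  Read 'e': push. Stack: e
  Read 'c': push. Stack: ec
  Read 'a': push. Stack: eca
  Read 'd': push. Stack: ecad
  Read 'e': push. Stack: ecade
  Read 'b': push. Stack: ecadeb
  Read 'b': matches stack top 'b' => pop. Stack: ecade
  Read 'a': push. Stack: ecadea
  Read 'a': matches stack top 'a' => pop. Stack: ecade
  Read 'b': push. Stack: ecadeb
  Read 'b': matches stack top 'b' => pop. Stack: ecade
  Read 'd': push. Stack: ecaded
Final stack: "ecaded" (length 6)

6


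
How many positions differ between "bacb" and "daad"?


Comparing "bacb" and "daad" position by position:
  Position 0: 'b' vs 'd' => DIFFER
  Position 1: 'a' vs 'a' => same
  Position 2: 'c' vs 'a' => DIFFER
  Position 3: 'b' vs 'd' => DIFFER
Positions that differ: 3

3


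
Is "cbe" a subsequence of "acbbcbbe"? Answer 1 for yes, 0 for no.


Check if "cbe" is a subsequence of "acbbcbbe"
Greedy scan:
  Position 0 ('a'): no match needed
  Position 1 ('c'): matches sub[0] = 'c'
  Position 2 ('b'): matches sub[1] = 'b'
  Position 3 ('b'): no match needed
  Position 4 ('c'): no match needed
  Position 5 ('b'): no match needed
  Position 6 ('b'): no match needed
  Position 7 ('e'): matches sub[2] = 'e'
All 3 characters matched => is a subsequence

1


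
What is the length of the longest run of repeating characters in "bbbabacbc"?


Input: "bbbabacbc"
Scanning for longest run:
  Position 1 ('b'): continues run of 'b', length=2
  Position 2 ('b'): continues run of 'b', length=3
  Position 3 ('a'): new char, reset run to 1
  Position 4 ('b'): new char, reset run to 1
  Position 5 ('a'): new char, reset run to 1
  Position 6 ('c'): new char, reset run to 1
  Position 7 ('b'): new char, reset run to 1
  Position 8 ('c'): new char, reset run to 1
Longest run: 'b' with length 3

3


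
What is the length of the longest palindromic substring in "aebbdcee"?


Input: "aebbdcee"
Checking substrings for palindromes:
  [2:4] "bb" (len 2) => palindrome
  [6:8] "ee" (len 2) => palindrome
Longest palindromic substring: "bb" with length 2

2


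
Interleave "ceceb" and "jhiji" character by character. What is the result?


Interleaving "ceceb" and "jhiji":
  Position 0: 'c' from first, 'j' from second => "cj"
  Position 1: 'e' from first, 'h' from second => "eh"
  Position 2: 'c' from first, 'i' from second => "ci"
  Position 3: 'e' from first, 'j' from second => "ej"
  Position 4: 'b' from first, 'i' from second => "bi"
Result: cjehciejbi

cjehciejbi


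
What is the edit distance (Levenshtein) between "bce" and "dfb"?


Computing edit distance: "bce" -> "dfb"
DP table:
           d    f    b
      0    1    2    3
  b   1    1    2    2
  c   2    2    2    3
  e   3    3    3    3
Edit distance = dp[3][3] = 3

3


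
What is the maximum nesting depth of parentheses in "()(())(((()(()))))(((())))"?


Input: "()(())(((()(()))))(((())))"
Tracking depth:
  Position 0 '(': depth becomes 1
  Position 1 ')': depth becomes 0
  Position 2 '(': depth becomes 1
  Position 3 '(': depth becomes 2
  Position 4 ')': depth becomes 1
  Position 5 ')': depth becomes 0
  Position 6 '(': depth becomes 1
  Position 7 '(': depth becomes 2
  Position 8 '(': depth becomes 3
  Position 9 '(': depth becomes 4
  Position 10 ')': depth becomes 3
  Position 11 '(': depth becomes 4
  Position 12 '(': depth becomes 5
  Position 13 ')': depth becomes 4
  Position 14 ')': depth becomes 3
  Position 15 ')': depth becomes 2
  Position 16 ')': depth becomes 1
  Position 17 ')': depth becomes 0
  Position 18 '(': depth becomes 1
  Position 19 '(': depth becomes 2
  Position 20 '(': depth becomes 3
  Position 21 '(': depth becomes 4
  Position 22 ')': depth becomes 3
  Position 23 ')': depth becomes 2
  Position 24 ')': depth becomes 1
  Position 25 ')': depth becomes 0
Maximum depth reached: 5

5


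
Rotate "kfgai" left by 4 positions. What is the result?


Input: "kfgai", rotate left by 4
First 4 characters: "kfga"
Remaining characters: "i"
Concatenate remaining + first: "i" + "kfga" = "ikfga"

ikfga


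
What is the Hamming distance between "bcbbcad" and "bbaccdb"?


Comparing "bcbbcad" and "bbaccdb" position by position:
  Position 0: 'b' vs 'b' => same
  Position 1: 'c' vs 'b' => differ
  Position 2: 'b' vs 'a' => differ
  Position 3: 'b' vs 'c' => differ
  Position 4: 'c' vs 'c' => same
  Position 5: 'a' vs 'd' => differ
  Position 6: 'd' vs 'b' => differ
Total differences (Hamming distance): 5

5


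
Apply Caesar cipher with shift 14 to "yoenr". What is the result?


Caesar cipher: shift "yoenr" by 14
  'y' (pos 24) + 14 = pos 12 = 'm'
  'o' (pos 14) + 14 = pos 2 = 'c'
  'e' (pos 4) + 14 = pos 18 = 's'
  'n' (pos 13) + 14 = pos 1 = 'b'
  'r' (pos 17) + 14 = pos 5 = 'f'
Result: mcsbf

mcsbf


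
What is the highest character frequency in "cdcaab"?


Input: cdcaab
Character counts:
  'a': 2
  'b': 1
  'c': 2
  'd': 1
Maximum frequency: 2

2


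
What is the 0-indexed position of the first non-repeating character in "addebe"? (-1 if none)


Input: addebe
Character frequencies:
  'a': 1
  'b': 1
  'd': 2
  'e': 2
Scanning left to right for freq == 1:
  Position 0 ('a'): unique! => answer = 0

0


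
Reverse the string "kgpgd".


Input: kgpgd
Reading characters right to left:
  Position 4: 'd'
  Position 3: 'g'
  Position 2: 'p'
  Position 1: 'g'
  Position 0: 'k'
Reversed: dgpgk

dgpgk


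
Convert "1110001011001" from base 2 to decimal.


Input: "1110001011001" in base 2
Positional expansion:
  Digit '1' (value 1) x 2^12 = 4096
  Digit '1' (value 1) x 2^11 = 2048
  Digit '1' (value 1) x 2^10 = 1024
  Digit '0' (value 0) x 2^9 = 0
  Digit '0' (value 0) x 2^8 = 0
  Digit '0' (value 0) x 2^7 = 0
  Digit '1' (value 1) x 2^6 = 64
  Digit '0' (value 0) x 2^5 = 0
  Digit '1' (value 1) x 2^4 = 16
  Digit '1' (value 1) x 2^3 = 8
  Digit '0' (value 0) x 2^2 = 0
  Digit '0' (value 0) x 2^1 = 0
  Digit '1' (value 1) x 2^0 = 1
Sum = 7257

7257


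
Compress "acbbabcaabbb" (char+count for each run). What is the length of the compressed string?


Input: acbbabcaabbb
Runs:
  'a' x 1 => "a1"
  'c' x 1 => "c1"
  'b' x 2 => "b2"
  'a' x 1 => "a1"
  'b' x 1 => "b1"
  'c' x 1 => "c1"
  'a' x 2 => "a2"
  'b' x 3 => "b3"
Compressed: "a1c1b2a1b1c1a2b3"
Compressed length: 16

16


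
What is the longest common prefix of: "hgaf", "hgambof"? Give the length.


Words: hgaf, hgambof
  Position 0: all 'h' => match
  Position 1: all 'g' => match
  Position 2: all 'a' => match
  Position 3: ('f', 'm') => mismatch, stop
LCP = "hga" (length 3)

3


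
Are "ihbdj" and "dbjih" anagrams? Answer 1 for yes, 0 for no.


Strings: "ihbdj", "dbjih"
Sorted first:  bdhij
Sorted second: bdhij
Sorted forms match => anagrams

1


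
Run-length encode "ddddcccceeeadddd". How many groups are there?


Input: ddddcccceeeadddd
Scanning for consecutive runs:
  Group 1: 'd' x 4 (positions 0-3)
  Group 2: 'c' x 4 (positions 4-7)
  Group 3: 'e' x 3 (positions 8-10)
  Group 4: 'a' x 1 (positions 11-11)
  Group 5: 'd' x 4 (positions 12-15)
Total groups: 5

5


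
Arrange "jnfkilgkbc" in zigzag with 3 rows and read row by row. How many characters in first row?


Zigzag "jnfkilgkbc" into 3 rows:
Placing characters:
  'j' => row 0
  'n' => row 1
  'f' => row 2
  'k' => row 1
  'i' => row 0
  'l' => row 1
  'g' => row 2
  'k' => row 1
  'b' => row 0
  'c' => row 1
Rows:
  Row 0: "jib"
  Row 1: "nklkc"
  Row 2: "fg"
First row length: 3

3


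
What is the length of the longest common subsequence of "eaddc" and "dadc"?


LCS of "eaddc" and "dadc"
DP table:
           d    a    d    c
      0    0    0    0    0
  e   0    0    0    0    0
  a   0    0    1    1    1
  d   0    1    1    2    2
  d   0    1    1    2    2
  c   0    1    1    2    3
LCS length = dp[5][4] = 3

3


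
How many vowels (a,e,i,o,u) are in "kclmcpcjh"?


Input: kclmcpcjh
Checking each character:
  'k' at position 0: consonant
  'c' at position 1: consonant
  'l' at position 2: consonant
  'm' at position 3: consonant
  'c' at position 4: consonant
  'p' at position 5: consonant
  'c' at position 6: consonant
  'j' at position 7: consonant
  'h' at position 8: consonant
Total vowels: 0

0


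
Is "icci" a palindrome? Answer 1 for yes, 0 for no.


Input: icci
Reversed: icci
  Compare pos 0 ('i') with pos 3 ('i'): match
  Compare pos 1 ('c') with pos 2 ('c'): match
Result: palindrome

1


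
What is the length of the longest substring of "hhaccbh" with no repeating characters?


Input: "hhaccbh"
Sliding window (track last position of each char):
  Position 0 ('h'): window [0,0] length 1 -- new best
  Position 1 ('h'): repeat (last at 0), move window start to 1
  Position 1 ('h'): window [1,1] length 1
  Position 2 ('a'): window [1,2] length 2 -- new best
  Position 3 ('c'): window [1,3] length 3 -- new best
  Position 4 ('c'): repeat (last at 3), move window start to 4
  Position 4 ('c'): window [4,4] length 1
  Position 5 ('b'): window [4,5] length 2
  Position 6 ('h'): window [4,6] length 3
Longest substring with no repeats: "hac" with length 3

3


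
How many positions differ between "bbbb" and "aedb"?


Comparing "bbbb" and "aedb" position by position:
  Position 0: 'b' vs 'a' => DIFFER
  Position 1: 'b' vs 'e' => DIFFER
  Position 2: 'b' vs 'd' => DIFFER
  Position 3: 'b' vs 'b' => same
Positions that differ: 3

3
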